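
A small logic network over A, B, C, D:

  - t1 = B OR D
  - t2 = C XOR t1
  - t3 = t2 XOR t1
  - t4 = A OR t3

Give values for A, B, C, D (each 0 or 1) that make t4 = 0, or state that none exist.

t4 = A OR t3 must be 0, so both A = 0 and t3 = 0.
t3 = t2 XOR t1 must be 0, so t2 and t1 are equal.
Check with A=0, B=1, C=0, D=1:
t1 = B OR D = 1 OR 1 = 1
t2 = C XOR t1 = 0 XOR 1 = 1
t3 = t2 XOR t1 = 1 XOR 1 = 0
t4 = A OR t3 = 0 OR 0 = 0
So t4 = 0 as required.

A=0, B=1, C=0, D=1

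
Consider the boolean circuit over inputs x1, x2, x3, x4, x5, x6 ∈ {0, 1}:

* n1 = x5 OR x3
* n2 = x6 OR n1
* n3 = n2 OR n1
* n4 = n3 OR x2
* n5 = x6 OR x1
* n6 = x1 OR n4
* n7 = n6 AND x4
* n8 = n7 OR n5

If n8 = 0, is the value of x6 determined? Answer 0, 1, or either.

n8 = n7 OR n5 must be 0, so both n7 = 0 and n5 = 0.
n7 = n6 AND x4 must be 0, so at least one of n6, x4 is 0.
n5 = x6 OR x1 must be 0, so both x6 = 0 and x1 = 0.
Every assignment with n8 = 0 has x6 = 0; there are 9 such assignment(s).

0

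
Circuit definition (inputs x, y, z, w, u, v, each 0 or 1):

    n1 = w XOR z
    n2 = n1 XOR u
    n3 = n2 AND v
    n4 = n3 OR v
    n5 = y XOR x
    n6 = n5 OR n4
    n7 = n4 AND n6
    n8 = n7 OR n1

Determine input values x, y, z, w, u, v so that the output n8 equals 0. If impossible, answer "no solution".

x=1, y=0, z=1, w=1, u=1, v=0

n8 = n7 OR n1 must be 0, so both n7 = 0 and n1 = 0.
n7 = n4 AND n6 must be 0, so at least one of n4, n6 is 0.
n1 = w XOR z must be 0, so w and z are equal.
Check with x=1, y=0, z=1, w=1, u=1, v=0:
n1 = w XOR z = 1 XOR 1 = 0
n2 = n1 XOR u = 0 XOR 1 = 1
n3 = n2 AND v = 1 AND 0 = 0
n4 = n3 OR v = 0 OR 0 = 0
n5 = y XOR x = 0 XOR 1 = 1
n6 = n5 OR n4 = 1 OR 0 = 1
n7 = n4 AND n6 = 0 AND 1 = 0
n8 = n7 OR n1 = 0 OR 0 = 0
So n8 = 0 as required.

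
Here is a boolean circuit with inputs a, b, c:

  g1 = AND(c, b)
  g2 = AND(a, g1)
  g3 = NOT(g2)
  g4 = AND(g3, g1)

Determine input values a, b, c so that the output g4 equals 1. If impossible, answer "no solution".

a=0 b=1 c=1

g4 = AND(g3, g1) must be 1, so both g3 = 1 and g1 = 1.
g3 = NOT(g2) must be 1, so g2 = 0.
g1 = AND(c, b) must be 1, so both c = 1 and b = 1.
Check with a=0 b=1 c=1:
g1 = AND(c, b) = AND(1, 1) = 1
g2 = AND(a, g1) = AND(0, 1) = 0
g3 = NOT(g2) = NOT 0 = 1
g4 = AND(g3, g1) = AND(1, 1) = 1
So g4 = 1 as required.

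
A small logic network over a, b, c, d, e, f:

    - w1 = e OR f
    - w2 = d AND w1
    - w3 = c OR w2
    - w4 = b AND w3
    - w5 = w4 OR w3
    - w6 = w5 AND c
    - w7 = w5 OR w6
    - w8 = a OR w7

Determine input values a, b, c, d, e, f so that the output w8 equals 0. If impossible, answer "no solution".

Check with a=0 b=1 c=0 d=0 e=0 f=1:
w1 = e OR f = 0 OR 1 = 1
w2 = d AND w1 = 0 AND 1 = 0
w3 = c OR w2 = 0 OR 0 = 0
w4 = b AND w3 = 1 AND 0 = 0
w5 = w4 OR w3 = 0 OR 0 = 0
w6 = w5 AND c = 0 AND 0 = 0
w7 = w5 OR w6 = 0 OR 0 = 0
w8 = a OR w7 = 0 OR 0 = 0
So w8 = 0 as required.

a=0 b=1 c=0 d=0 e=0 f=1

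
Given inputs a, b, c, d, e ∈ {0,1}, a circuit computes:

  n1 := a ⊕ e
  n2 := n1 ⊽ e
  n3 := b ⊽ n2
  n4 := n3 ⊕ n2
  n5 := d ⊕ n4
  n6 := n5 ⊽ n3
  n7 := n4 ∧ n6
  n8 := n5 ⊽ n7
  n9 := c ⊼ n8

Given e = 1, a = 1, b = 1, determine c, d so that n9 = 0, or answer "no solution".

c=1, d=0

n9 = c ⊼ n8 must be 0, so both c = 1 and n8 = 1.
Check with e = 1, a = 1, b = 1 and c=1, d=0:
n1 = a ⊕ e = 1 ⊕ 1 = 0
n2 = n1 ⊽ e = 0 ⊽ 1 = 0
n3 = b ⊽ n2 = 1 ⊽ 0 = 0
n4 = n3 ⊕ n2 = 0 ⊕ 0 = 0
n5 = d ⊕ n4 = 0 ⊕ 0 = 0
n6 = n5 ⊽ n3 = 0 ⊽ 0 = 1
n7 = n4 ∧ n6 = 0 ∧ 1 = 0
n8 = n5 ⊽ n7 = 0 ⊽ 0 = 1
n9 = c ⊼ n8 = 1 ⊼ 1 = 0
So n9 = 0.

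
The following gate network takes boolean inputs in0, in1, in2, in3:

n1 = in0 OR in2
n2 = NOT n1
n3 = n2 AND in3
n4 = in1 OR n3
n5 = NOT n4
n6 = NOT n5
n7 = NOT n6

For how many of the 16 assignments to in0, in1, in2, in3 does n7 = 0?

n7 = NOT n6 must be 0, so n6 = 1.
Enumerating the 16 input combinations, 9 give n7 = 0 and 7 give n7 = 1.

9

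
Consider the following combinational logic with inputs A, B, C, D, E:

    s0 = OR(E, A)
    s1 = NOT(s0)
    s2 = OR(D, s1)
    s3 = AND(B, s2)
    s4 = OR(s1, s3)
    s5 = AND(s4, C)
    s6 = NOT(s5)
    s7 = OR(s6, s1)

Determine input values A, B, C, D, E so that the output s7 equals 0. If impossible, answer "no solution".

A=0, B=1, C=1, D=1, E=1

s7 = OR(s6, s1) must be 0, so both s6 = 0 and s1 = 0.
s6 = NOT(s5) must be 0, so s5 = 1.
Check with A=0, B=1, C=1, D=1, E=1:
s0 = OR(E, A) = OR(1, 0) = 1
s1 = NOT(s0) = NOT 1 = 0
s2 = OR(D, s1) = OR(1, 0) = 1
s3 = AND(B, s2) = AND(1, 1) = 1
s4 = OR(s1, s3) = OR(0, 1) = 1
s5 = AND(s4, C) = AND(1, 1) = 1
s6 = NOT(s5) = NOT 1 = 0
s7 = OR(s6, s1) = OR(0, 0) = 0
So s7 = 0 as required.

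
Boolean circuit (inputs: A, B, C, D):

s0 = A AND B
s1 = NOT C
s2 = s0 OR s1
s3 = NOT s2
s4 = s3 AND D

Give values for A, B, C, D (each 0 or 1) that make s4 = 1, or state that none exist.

A=0, B=1, C=1, D=1

s4 = s3 AND D must be 1, so both s3 = 1 and D = 1.
s3 = NOT s2 must be 1, so s2 = 0.
Check with A=0, B=1, C=1, D=1:
s0 = A AND B = 0 AND 1 = 0
s1 = NOT C = NOT 1 = 0
s2 = s0 OR s1 = 0 OR 0 = 0
s3 = NOT s2 = NOT 0 = 1
s4 = s3 AND D = 1 AND 1 = 1
So s4 = 1 as required.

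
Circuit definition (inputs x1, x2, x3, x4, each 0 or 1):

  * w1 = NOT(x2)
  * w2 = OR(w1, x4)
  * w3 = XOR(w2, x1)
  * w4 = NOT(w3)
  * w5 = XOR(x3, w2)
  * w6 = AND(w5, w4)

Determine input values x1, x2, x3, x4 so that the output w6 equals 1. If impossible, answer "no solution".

x1=1 x2=0 x3=0 x4=1

w6 = AND(w5, w4) must be 1, so both w5 = 1 and w4 = 1.
w5 = XOR(x3, w2) must be 1, so x3 and w2 differ.
Check with x1=1 x2=0 x3=0 x4=1:
w1 = NOT(x2) = NOT 0 = 1
w2 = OR(w1, x4) = OR(1, 1) = 1
w3 = XOR(w2, x1) = XOR(1, 1) = 0
w4 = NOT(w3) = NOT 0 = 1
w5 = XOR(x3, w2) = XOR(0, 1) = 1
w6 = AND(w5, w4) = AND(1, 1) = 1
So w6 = 1 as required.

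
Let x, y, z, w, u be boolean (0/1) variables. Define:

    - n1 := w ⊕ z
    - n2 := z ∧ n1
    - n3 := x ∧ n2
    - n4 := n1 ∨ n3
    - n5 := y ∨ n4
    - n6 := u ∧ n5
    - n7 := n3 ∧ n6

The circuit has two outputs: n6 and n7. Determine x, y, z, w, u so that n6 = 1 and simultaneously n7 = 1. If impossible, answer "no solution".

x=1 y=0 z=1 w=0 u=1

Check with x=1 y=0 z=1 w=0 u=1:
n1 = w ⊕ z = 0 ⊕ 1 = 1
n2 = z ∧ n1 = 1 ∧ 1 = 1
n3 = x ∧ n2 = 1 ∧ 1 = 1
n4 = n1 ∨ n3 = 1 ∨ 1 = 1
n5 = y ∨ n4 = 0 ∨ 1 = 1
n6 = u ∧ n5 = 1 ∧ 1 = 1
n7 = n3 ∧ n6 = 1 ∧ 1 = 1
So n6 = 1 and n7 = 1.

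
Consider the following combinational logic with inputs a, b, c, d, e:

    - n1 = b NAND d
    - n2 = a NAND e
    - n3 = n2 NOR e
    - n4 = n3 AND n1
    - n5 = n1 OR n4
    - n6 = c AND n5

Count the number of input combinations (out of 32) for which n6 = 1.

12

n6 = c AND n5 must be 1, so both c = 1 and n5 = 1.
n5 = n1 OR n4 must be 1, so at least one of n1, n4 is 1.
Enumerating the 32 input combinations, 12 give n6 = 1 and 20 give n6 = 0.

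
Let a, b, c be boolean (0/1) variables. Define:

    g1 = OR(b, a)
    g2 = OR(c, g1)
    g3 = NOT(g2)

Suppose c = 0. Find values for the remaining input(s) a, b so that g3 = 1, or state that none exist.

g3 = NOT(g2) must be 1, so g2 = 0.
g2 = OR(c, g1) must be 0, so both c = 0 and g1 = 0.
Check with c = 0 and a=0, b=0:
g1 = OR(b, a) = OR(0, 0) = 0
g2 = OR(c, g1) = OR(0, 0) = 0
g3 = NOT(g2) = NOT 0 = 1
So g3 = 1.

a=0, b=0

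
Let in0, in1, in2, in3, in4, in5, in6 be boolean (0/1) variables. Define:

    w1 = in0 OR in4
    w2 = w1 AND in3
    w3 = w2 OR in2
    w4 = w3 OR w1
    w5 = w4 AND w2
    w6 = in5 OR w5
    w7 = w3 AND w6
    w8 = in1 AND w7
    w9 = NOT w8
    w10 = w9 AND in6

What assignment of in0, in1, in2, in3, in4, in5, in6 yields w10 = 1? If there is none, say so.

w10 = w9 AND in6 must be 1, so both w9 = 1 and in6 = 1.
w9 = NOT w8 must be 1, so w8 = 0.
w8 = in1 AND w7 must be 0, so at least one of in1, w7 is 0.
Check with in0=1 in1=0 in2=0 in3=1 in4=0 in5=1 in6=1:
w1 = in0 OR in4 = 1 OR 0 = 1
w2 = w1 AND in3 = 1 AND 1 = 1
w3 = w2 OR in2 = 1 OR 0 = 1
w4 = w3 OR w1 = 1 OR 1 = 1
w5 = w4 AND w2 = 1 AND 1 = 1
w6 = in5 OR w5 = 1 OR 1 = 1
w7 = w3 AND w6 = 1 AND 1 = 1
w8 = in1 AND w7 = 0 AND 1 = 0
w9 = NOT w8 = NOT 0 = 1
w10 = w9 AND in6 = 1 AND 1 = 1
So w10 = 1 as required.

in0=1 in1=0 in2=0 in3=1 in4=0 in5=1 in6=1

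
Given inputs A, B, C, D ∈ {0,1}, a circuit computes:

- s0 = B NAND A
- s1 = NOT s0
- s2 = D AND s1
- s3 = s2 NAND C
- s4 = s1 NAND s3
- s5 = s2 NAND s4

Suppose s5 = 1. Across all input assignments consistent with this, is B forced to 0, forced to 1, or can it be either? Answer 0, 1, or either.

Both values of B occur among assignments with s5 = 1:
  B=0: A=0, B=0, C=0, D=0
  B=1: A=0, B=1, C=0, D=0

either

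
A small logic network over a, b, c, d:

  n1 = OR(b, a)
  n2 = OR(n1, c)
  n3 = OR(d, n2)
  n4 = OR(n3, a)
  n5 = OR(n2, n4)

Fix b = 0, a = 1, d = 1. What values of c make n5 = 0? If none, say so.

no solution exists

With b = 0, a = 1, d = 1 fixed, none of the 2 settings of c give n5 = 0.
For example, with c=0:
n1 = OR(b, a) = OR(0, 1) = 1
n2 = OR(n1, c) = OR(1, 0) = 1
n3 = OR(d, n2) = OR(1, 1) = 1
n4 = OR(n3, a) = OR(1, 1) = 1
n5 = OR(n2, n4) = OR(1, 1) = 1
giving n5 = 1 ≠ 0.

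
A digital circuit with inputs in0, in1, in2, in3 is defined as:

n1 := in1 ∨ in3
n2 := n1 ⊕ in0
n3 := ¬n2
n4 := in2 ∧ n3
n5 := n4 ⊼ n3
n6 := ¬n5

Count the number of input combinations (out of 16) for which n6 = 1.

n6 = ¬n5 must be 1, so n5 = 0.
n5 = n4 ⊼ n3 must be 0, so both n4 = 1 and n3 = 1.
n4 = in2 ∧ n3 must be 1, so both in2 = 1 and n3 = 1.
Satisfying assignments:
  in0=0, in1=0, in2=1, in3=0
  in0=1, in1=0, in2=1, in3=1
  in0=1, in1=1, in2=1, in3=0
  in0=1, in1=1, in2=1, in3=1

4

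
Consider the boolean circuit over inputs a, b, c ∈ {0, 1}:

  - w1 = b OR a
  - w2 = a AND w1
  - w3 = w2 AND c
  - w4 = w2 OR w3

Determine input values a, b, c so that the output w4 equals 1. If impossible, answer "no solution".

Check with a=1, b=1, c=1:
w1 = b OR a = 1 OR 1 = 1
w2 = a AND w1 = 1 AND 1 = 1
w3 = w2 AND c = 1 AND 1 = 1
w4 = w2 OR w3 = 1 OR 1 = 1
So w4 = 1 as required.

a=1, b=1, c=1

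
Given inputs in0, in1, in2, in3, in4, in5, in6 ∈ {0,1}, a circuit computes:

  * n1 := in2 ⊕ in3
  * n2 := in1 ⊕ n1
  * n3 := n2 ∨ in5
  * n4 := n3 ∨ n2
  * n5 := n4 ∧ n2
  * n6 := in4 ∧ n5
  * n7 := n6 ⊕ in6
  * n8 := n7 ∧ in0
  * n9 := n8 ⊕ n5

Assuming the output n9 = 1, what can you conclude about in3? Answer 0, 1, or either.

Both values of in3 occur among assignments with n9 = 1:
  in3=0: in0=0, in1=0, in2=1, in3=0, in4=0, in5=0, in6=0
  in3=1: in0=0, in1=0, in2=0, in3=1, in4=0, in5=0, in6=0

either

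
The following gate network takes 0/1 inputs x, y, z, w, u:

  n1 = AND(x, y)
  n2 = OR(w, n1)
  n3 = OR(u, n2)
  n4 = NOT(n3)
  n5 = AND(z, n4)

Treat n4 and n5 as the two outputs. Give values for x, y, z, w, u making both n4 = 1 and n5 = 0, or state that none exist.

x=0, y=1, z=0, w=0, u=0

Check with x=0, y=1, z=0, w=0, u=0:
n1 = AND(x, y) = AND(0, 1) = 0
n2 = OR(w, n1) = OR(0, 0) = 0
n3 = OR(u, n2) = OR(0, 0) = 0
n4 = NOT(n3) = NOT 0 = 1
n5 = AND(z, n4) = AND(0, 1) = 0
So n4 = 1 and n5 = 0.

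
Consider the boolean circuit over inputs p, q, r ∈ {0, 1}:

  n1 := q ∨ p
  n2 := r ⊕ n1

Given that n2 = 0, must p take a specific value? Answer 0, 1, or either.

either

Both values of p occur among assignments with n2 = 0:
  p=0: p=0, q=0, r=0
  p=1: p=1, q=0, r=1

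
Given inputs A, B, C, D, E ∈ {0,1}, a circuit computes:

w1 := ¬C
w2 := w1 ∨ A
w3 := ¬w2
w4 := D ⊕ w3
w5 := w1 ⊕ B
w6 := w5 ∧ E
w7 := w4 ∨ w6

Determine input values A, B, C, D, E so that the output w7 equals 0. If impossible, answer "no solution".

A=1, B=1, C=0, D=0, E=1

w7 = w4 ∨ w6 must be 0, so both w4 = 0 and w6 = 0.
w4 = D ⊕ w3 must be 0, so D and w3 are equal.
Check with A=1, B=1, C=0, D=0, E=1:
w1 = ¬C = ¬0 = 1
w2 = w1 ∨ A = 1 ∨ 1 = 1
w3 = ¬w2 = ¬1 = 0
w4 = D ⊕ w3 = 0 ⊕ 0 = 0
w5 = w1 ⊕ B = 1 ⊕ 1 = 0
w6 = w5 ∧ E = 0 ∧ 1 = 0
w7 = w4 ∨ w6 = 0 ∨ 0 = 0
So w7 = 0 as required.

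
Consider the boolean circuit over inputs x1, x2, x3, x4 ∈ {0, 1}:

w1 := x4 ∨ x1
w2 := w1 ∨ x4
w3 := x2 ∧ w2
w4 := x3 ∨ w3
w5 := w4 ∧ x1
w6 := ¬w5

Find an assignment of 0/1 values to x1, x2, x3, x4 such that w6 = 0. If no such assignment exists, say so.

w6 = ¬w5 must be 0, so w5 = 1.
w5 = w4 ∧ x1 must be 1, so both w4 = 1 and x1 = 1.
Check with x1=1, x2=1, x3=1, x4=0:
w1 = x4 ∨ x1 = 0 ∨ 1 = 1
w2 = w1 ∨ x4 = 1 ∨ 0 = 1
w3 = x2 ∧ w2 = 1 ∧ 1 = 1
w4 = x3 ∨ w3 = 1 ∨ 1 = 1
w5 = w4 ∧ x1 = 1 ∧ 1 = 1
w6 = ¬w5 = ¬1 = 0
So w6 = 0 as required.

x1=1, x2=1, x3=1, x4=0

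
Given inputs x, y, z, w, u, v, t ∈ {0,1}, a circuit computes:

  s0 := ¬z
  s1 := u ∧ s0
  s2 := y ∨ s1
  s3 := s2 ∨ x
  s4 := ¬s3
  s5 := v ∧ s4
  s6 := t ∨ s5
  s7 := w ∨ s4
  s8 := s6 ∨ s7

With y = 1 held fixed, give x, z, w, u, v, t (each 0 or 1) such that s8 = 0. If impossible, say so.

x=1 z=0 w=0 u=1 v=0 t=0

Check with y = 1 and x=1, z=0, w=0, u=1, v=0, t=0:
s0 = ¬z = ¬0 = 1
s1 = u ∧ s0 = 1 ∧ 1 = 1
s2 = y ∨ s1 = 1 ∨ 1 = 1
s3 = s2 ∨ x = 1 ∨ 1 = 1
s4 = ¬s3 = ¬1 = 0
s5 = v ∧ s4 = 0 ∧ 0 = 0
s6 = t ∨ s5 = 0 ∨ 0 = 0
s7 = w ∨ s4 = 0 ∨ 0 = 0
s8 = s6 ∨ s7 = 0 ∨ 0 = 0
So s8 = 0.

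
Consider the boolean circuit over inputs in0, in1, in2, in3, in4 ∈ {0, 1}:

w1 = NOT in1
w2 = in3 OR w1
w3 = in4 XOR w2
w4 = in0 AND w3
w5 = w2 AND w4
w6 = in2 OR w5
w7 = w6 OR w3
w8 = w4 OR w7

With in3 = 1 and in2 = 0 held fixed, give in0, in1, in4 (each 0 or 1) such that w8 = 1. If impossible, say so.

in0=1, in1=0, in4=0

w8 = w4 OR w7 must be 1, so at least one of w4, w7 is 1.
Check with in3 = 1 and in2 = 0 and in0=1, in1=0, in4=0:
w1 = NOT in1 = NOT 0 = 1
w2 = in3 OR w1 = 1 OR 1 = 1
w3 = in4 XOR w2 = 0 XOR 1 = 1
w4 = in0 AND w3 = 1 AND 1 = 1
w5 = w2 AND w4 = 1 AND 1 = 1
w6 = in2 OR w5 = 0 OR 1 = 1
w7 = w6 OR w3 = 1 OR 1 = 1
w8 = w4 OR w7 = 1 OR 1 = 1
So w8 = 1.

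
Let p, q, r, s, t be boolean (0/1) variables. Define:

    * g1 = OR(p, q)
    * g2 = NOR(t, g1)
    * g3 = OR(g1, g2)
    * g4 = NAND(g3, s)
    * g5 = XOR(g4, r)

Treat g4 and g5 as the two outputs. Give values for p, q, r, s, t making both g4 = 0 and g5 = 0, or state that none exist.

p=1, q=0, r=0, s=1, t=1

Check with p=1, q=0, r=0, s=1, t=1:
g1 = OR(p, q) = OR(1, 0) = 1
g2 = NOR(t, g1) = NOR(1, 1) = 0
g3 = OR(g1, g2) = OR(1, 0) = 1
g4 = NAND(g3, s) = NAND(1, 1) = 0
g5 = XOR(g4, r) = XOR(0, 0) = 0
So g4 = 0 and g5 = 0.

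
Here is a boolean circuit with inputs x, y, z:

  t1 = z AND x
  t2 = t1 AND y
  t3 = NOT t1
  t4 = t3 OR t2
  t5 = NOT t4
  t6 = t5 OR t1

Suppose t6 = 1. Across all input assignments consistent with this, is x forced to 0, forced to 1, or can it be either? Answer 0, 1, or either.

1

t6 = t5 OR t1 must be 1, so at least one of t5, t1 is 1.
Every assignment with t6 = 1 has x = 1; there are 2 such assignment(s).
  x=1, y=0, z=1
  x=1, y=1, z=1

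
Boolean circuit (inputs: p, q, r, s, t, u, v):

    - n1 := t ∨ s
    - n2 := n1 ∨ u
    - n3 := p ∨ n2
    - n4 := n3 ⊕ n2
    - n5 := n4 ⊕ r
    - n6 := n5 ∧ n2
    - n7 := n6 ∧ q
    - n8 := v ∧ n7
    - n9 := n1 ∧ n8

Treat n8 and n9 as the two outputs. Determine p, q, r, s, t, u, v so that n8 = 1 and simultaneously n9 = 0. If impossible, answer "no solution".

Check with p=0, q=1, r=1, s=0, t=0, u=1, v=1:
n1 = t ∨ s = 0 ∨ 0 = 0
n2 = n1 ∨ u = 0 ∨ 1 = 1
n3 = p ∨ n2 = 0 ∨ 1 = 1
n4 = n3 ⊕ n2 = 1 ⊕ 1 = 0
n5 = n4 ⊕ r = 0 ⊕ 1 = 1
n6 = n5 ∧ n2 = 1 ∧ 1 = 1
n7 = n6 ∧ q = 1 ∧ 1 = 1
n8 = v ∧ n7 = 1 ∧ 1 = 1
n9 = n1 ∧ n8 = 0 ∧ 1 = 0
So n8 = 1 and n9 = 0.

p=0, q=1, r=1, s=0, t=0, u=1, v=1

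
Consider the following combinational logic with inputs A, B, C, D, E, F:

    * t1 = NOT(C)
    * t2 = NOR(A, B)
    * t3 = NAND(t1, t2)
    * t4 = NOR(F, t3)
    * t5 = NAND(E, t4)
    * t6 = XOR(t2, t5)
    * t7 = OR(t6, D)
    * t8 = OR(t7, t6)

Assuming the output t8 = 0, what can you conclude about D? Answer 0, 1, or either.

t8 = OR(t7, t6) must be 0, so both t7 = 0 and t6 = 0.
t7 = OR(t6, D) must be 0, so both t6 = 0 and D = 0.
t6 = XOR(t2, t5) must be 0, so t2 and t5 are equal.
Every assignment with t8 = 0 has D = 0; there are 7 such assignment(s).

0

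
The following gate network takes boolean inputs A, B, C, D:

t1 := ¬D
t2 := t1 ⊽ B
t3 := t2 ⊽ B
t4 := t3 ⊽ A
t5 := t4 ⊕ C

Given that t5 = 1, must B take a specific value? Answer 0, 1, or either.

Both values of B occur among assignments with t5 = 1:
  B=0: A=0, B=0, C=0, D=1
  B=1: A=0, B=1, C=0, D=0

either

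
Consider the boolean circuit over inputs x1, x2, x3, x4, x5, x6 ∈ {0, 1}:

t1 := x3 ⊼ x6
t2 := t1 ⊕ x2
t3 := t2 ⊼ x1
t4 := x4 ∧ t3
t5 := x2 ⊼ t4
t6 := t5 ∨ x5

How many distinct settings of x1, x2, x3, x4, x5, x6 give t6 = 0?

t6 = t5 ∨ x5 must be 0, so both t5 = 0 and x5 = 0.
t5 = x2 ⊼ t4 must be 0, so both x2 = 1 and t4 = 1.
t4 = x4 ∧ t3 must be 1, so both x4 = 1 and t3 = 1.
Enumerating the 64 input combinations, 7 give t6 = 0 and 57 give t6 = 1.

7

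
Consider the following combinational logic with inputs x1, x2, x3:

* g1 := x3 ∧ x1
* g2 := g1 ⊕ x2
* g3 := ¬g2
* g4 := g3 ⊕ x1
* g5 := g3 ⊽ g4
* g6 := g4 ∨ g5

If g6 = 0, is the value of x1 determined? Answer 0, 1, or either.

g6 = g4 ∨ g5 must be 0, so both g4 = 0 and g5 = 0.
Every assignment with g6 = 0 has x1 = 1; there are 2 such assignment(s).
  x1=1, x2=0, x3=0
  x1=1, x2=1, x3=1

1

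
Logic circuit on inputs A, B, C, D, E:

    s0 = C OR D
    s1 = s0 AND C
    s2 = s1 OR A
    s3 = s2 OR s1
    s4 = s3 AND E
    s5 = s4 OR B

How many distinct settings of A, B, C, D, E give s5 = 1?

s5 = s4 OR B must be 1, so at least one of s4, B is 1.
Enumerating the 32 input combinations, 22 give s5 = 1 and 10 give s5 = 0.

22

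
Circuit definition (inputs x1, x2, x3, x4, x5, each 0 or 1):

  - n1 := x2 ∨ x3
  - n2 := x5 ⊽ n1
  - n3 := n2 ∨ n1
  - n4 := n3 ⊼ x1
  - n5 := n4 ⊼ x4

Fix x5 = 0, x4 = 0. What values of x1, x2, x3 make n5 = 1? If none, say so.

Check with x5 = 0, x4 = 0 and x1=0, x2=1, x3=1:
n1 = x2 ∨ x3 = 1 ∨ 1 = 1
n2 = x5 ⊽ n1 = 0 ⊽ 1 = 0
n3 = n2 ∨ n1 = 0 ∨ 1 = 1
n4 = n3 ⊼ x1 = 1 ⊼ 0 = 1
n5 = n4 ⊼ x4 = 1 ⊼ 0 = 1
So n5 = 1.

x1=0, x2=1, x3=1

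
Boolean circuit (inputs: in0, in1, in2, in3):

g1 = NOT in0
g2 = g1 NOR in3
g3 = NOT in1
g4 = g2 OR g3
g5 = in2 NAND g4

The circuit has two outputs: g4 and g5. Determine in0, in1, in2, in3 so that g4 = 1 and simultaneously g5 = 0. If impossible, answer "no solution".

in0=1, in1=0, in2=1, in3=0

Check with in0=1, in1=0, in2=1, in3=0:
g1 = NOT in0 = NOT 1 = 0
g2 = g1 NOR in3 = 0 NOR 0 = 1
g3 = NOT in1 = NOT 0 = 1
g4 = g2 OR g3 = 1 OR 1 = 1
g5 = in2 NAND g4 = 1 NAND 1 = 0
So g4 = 1 and g5 = 0.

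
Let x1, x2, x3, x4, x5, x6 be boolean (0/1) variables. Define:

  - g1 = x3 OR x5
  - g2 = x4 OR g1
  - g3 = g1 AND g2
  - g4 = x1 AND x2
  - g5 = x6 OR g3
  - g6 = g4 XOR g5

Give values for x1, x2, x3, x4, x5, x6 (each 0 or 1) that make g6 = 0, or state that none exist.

x1=1, x2=1, x3=0, x4=0, x5=1, x6=1

g6 = g4 XOR g5 must be 0, so g4 and g5 are equal.
Check with x1=1, x2=1, x3=0, x4=0, x5=1, x6=1:
g1 = x3 OR x5 = 0 OR 1 = 1
g2 = x4 OR g1 = 0 OR 1 = 1
g3 = g1 AND g2 = 1 AND 1 = 1
g4 = x1 AND x2 = 1 AND 1 = 1
g5 = x6 OR g3 = 1 OR 1 = 1
g6 = g4 XOR g5 = 1 XOR 1 = 0
So g6 = 0 as required.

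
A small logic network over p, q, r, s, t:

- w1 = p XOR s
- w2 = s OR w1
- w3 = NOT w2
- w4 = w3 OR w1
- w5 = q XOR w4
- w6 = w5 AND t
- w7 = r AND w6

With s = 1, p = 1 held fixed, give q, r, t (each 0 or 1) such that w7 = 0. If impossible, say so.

q=0, r=1, t=0

Check with s = 1, p = 1 and q=0, r=1, t=0:
w1 = p XOR s = 1 XOR 1 = 0
w2 = s OR w1 = 1 OR 0 = 1
w3 = NOT w2 = NOT 1 = 0
w4 = w3 OR w1 = 0 OR 0 = 0
w5 = q XOR w4 = 0 XOR 0 = 0
w6 = w5 AND t = 0 AND 0 = 0
w7 = r AND w6 = 1 AND 0 = 0
So w7 = 0.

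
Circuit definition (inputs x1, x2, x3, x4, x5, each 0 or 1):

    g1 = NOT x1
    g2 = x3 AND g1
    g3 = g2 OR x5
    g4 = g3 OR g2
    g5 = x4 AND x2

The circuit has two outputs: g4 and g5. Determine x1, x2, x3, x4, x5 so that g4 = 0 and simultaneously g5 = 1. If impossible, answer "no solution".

Check with x1=1, x2=1, x3=1, x4=1, x5=0:
g1 = NOT x1 = NOT 1 = 0
g2 = x3 AND g1 = 1 AND 0 = 0
g3 = g2 OR x5 = 0 OR 0 = 0
g4 = g3 OR g2 = 0 OR 0 = 0
g5 = x4 AND x2 = 1 AND 1 = 1
So g4 = 0 and g5 = 1.

x1=1, x2=1, x3=1, x4=1, x5=0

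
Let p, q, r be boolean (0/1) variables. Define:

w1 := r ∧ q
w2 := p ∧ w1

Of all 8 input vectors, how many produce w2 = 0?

7

w2 = p ∧ w1 must be 0, so at least one of p, w1 is 0.
Enumerating the 8 input combinations, 7 give w2 = 0 and 1 give w2 = 1.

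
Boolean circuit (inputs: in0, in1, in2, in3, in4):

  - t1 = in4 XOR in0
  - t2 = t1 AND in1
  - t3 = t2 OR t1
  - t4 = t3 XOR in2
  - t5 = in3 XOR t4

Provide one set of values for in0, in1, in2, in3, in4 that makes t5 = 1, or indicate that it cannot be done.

in0=1 in1=0 in2=0 in3=0 in4=0

t5 = in3 XOR t4 must be 1, so in3 and t4 differ.
Check with in0=1 in1=0 in2=0 in3=0 in4=0:
t1 = in4 XOR in0 = 0 XOR 1 = 1
t2 = t1 AND in1 = 1 AND 0 = 0
t3 = t2 OR t1 = 0 OR 1 = 1
t4 = t3 XOR in2 = 1 XOR 0 = 1
t5 = in3 XOR t4 = 0 XOR 1 = 1
So t5 = 1 as required.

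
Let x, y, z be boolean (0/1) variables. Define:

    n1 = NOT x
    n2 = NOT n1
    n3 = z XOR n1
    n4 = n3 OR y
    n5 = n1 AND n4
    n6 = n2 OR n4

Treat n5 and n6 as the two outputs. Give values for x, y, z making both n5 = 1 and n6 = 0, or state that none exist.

no solution exists

Across all 8 input combinations, none give both n5 = 1 and n6 = 0.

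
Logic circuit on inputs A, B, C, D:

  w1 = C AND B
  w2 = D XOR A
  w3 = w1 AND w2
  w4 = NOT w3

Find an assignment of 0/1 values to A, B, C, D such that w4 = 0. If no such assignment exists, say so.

Check with A=1 B=1 C=1 D=0:
w1 = C AND B = 1 AND 1 = 1
w2 = D XOR A = 0 XOR 1 = 1
w3 = w1 AND w2 = 1 AND 1 = 1
w4 = NOT w3 = NOT 1 = 0
So w4 = 0 as required.

A=1 B=1 C=1 D=0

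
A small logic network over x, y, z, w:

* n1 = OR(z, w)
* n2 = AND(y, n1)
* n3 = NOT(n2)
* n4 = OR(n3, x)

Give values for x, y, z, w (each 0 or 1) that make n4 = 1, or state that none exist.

x=1, y=1, z=0, w=1

Check with x=1, y=1, z=0, w=1:
n1 = OR(z, w) = OR(0, 1) = 1
n2 = AND(y, n1) = AND(1, 1) = 1
n3 = NOT(n2) = NOT 1 = 0
n4 = OR(n3, x) = OR(0, 1) = 1
So n4 = 1 as required.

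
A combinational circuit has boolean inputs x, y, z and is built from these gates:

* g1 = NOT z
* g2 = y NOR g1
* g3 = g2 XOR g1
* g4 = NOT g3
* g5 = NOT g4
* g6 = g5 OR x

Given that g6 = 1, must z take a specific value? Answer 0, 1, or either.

Both values of z occur among assignments with g6 = 1:
  z=0: x=0, y=0, z=0
  z=1: x=0, y=0, z=1

either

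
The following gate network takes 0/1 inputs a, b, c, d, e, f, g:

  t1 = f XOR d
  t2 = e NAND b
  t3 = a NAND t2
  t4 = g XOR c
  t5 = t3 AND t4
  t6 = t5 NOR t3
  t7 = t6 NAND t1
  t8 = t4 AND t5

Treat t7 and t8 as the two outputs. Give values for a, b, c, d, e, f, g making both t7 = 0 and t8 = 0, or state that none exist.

Check with a=1, b=0, c=1, d=0, e=0, f=1, g=1:
t1 = f XOR d = 1 XOR 0 = 1
t2 = e NAND b = 0 NAND 0 = 1
t3 = a NAND t2 = 1 NAND 1 = 0
t4 = g XOR c = 1 XOR 1 = 0
t5 = t3 AND t4 = 0 AND 0 = 0
t6 = t5 NOR t3 = 0 NOR 0 = 1
t7 = t6 NAND t1 = 1 NAND 1 = 0
t8 = t4 AND t5 = 0 AND 0 = 0
So t7 = 0 and t8 = 0.

a=1, b=0, c=1, d=0, e=0, f=1, g=1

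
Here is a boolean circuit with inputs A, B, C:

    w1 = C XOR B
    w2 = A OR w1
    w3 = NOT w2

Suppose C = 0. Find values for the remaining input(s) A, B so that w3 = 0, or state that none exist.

A=1 B=1

w3 = NOT w2 must be 0, so w2 = 1.
w2 = A OR w1 must be 1, so at least one of A, w1 is 1.
Check with C = 0 and A=1, B=1:
w1 = C XOR B = 0 XOR 1 = 1
w2 = A OR w1 = 1 OR 1 = 1
w3 = NOT w2 = NOT 1 = 0
So w3 = 0.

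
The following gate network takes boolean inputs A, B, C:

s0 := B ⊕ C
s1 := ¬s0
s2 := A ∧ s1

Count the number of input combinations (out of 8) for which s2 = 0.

6

s2 = A ∧ s1 must be 0, so at least one of A, s1 is 0.
Satisfying assignments:
  A=0, B=0, C=0
  A=0, B=0, C=1
  A=0, B=1, C=0
  A=0, B=1, C=1
  A=1, B=0, C=1
  A=1, B=1, C=0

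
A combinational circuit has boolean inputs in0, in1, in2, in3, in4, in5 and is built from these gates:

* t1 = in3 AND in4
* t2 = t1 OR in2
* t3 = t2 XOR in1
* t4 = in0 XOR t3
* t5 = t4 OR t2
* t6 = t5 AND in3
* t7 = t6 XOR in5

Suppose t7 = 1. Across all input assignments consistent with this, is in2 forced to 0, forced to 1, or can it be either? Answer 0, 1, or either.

Both values of in2 occur among assignments with t7 = 1:
  in2=0: in0=0, in1=0, in2=0, in3=0, in4=0, in5=1
  in2=1: in0=0, in1=0, in2=1, in3=0, in4=0, in5=1

either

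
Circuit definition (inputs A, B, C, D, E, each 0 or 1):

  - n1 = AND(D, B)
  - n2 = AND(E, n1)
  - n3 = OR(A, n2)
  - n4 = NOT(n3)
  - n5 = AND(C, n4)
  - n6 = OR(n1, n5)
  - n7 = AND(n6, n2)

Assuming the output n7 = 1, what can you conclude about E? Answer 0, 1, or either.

1

n7 = AND(n6, n2) must be 1, so both n6 = 1 and n2 = 1.
n6 = OR(n1, n5) must be 1, so at least one of n1, n5 is 1.
n2 = AND(E, n1) must be 1, so both E = 1 and n1 = 1.
Every assignment with n7 = 1 has E = 1; there are 4 such assignment(s).
  A=0, B=1, C=0, D=1, E=1
  A=0, B=1, C=1, D=1, E=1
  A=1, B=1, C=0, D=1, E=1
  A=1, B=1, C=1, D=1, E=1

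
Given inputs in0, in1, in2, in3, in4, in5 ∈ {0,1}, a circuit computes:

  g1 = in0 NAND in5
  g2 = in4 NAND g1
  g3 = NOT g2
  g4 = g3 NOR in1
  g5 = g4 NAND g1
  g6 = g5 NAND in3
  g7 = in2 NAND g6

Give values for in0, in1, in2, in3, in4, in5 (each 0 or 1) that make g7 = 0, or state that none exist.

Check with in0=1, in1=1, in2=1, in3=0, in4=1, in5=0:
g1 = in0 NAND in5 = 1 NAND 0 = 1
g2 = in4 NAND g1 = 1 NAND 1 = 0
g3 = NOT g2 = NOT 0 = 1
g4 = g3 NOR in1 = 1 NOR 1 = 0
g5 = g4 NAND g1 = 0 NAND 1 = 1
g6 = g5 NAND in3 = 1 NAND 0 = 1
g7 = in2 NAND g6 = 1 NAND 1 = 0
So g7 = 0 as required.

in0=1, in1=1, in2=1, in3=0, in4=1, in5=0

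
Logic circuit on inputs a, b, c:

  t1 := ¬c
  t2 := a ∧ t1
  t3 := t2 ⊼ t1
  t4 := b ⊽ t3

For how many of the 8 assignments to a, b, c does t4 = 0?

7

t4 = b ⊽ t3 must be 0, so at least one of b, t3 is 1.
Enumerating the 8 input combinations, 7 give t4 = 0 and 1 give t4 = 1.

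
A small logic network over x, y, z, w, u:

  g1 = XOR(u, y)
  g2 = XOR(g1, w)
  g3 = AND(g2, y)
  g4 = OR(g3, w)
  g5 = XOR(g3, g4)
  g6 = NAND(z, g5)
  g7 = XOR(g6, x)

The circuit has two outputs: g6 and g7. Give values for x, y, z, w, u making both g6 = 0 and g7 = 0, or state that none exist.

Check with x=0 y=1 z=1 w=1 u=0:
g1 = XOR(u, y) = XOR(0, 1) = 1
g2 = XOR(g1, w) = XOR(1, 1) = 0
g3 = AND(g2, y) = AND(0, 1) = 0
g4 = OR(g3, w) = OR(0, 1) = 1
g5 = XOR(g3, g4) = XOR(0, 1) = 1
g6 = NAND(z, g5) = NAND(1, 1) = 0
g7 = XOR(g6, x) = XOR(0, 0) = 0
So g6 = 0 and g7 = 0.

x=0 y=1 z=1 w=1 u=0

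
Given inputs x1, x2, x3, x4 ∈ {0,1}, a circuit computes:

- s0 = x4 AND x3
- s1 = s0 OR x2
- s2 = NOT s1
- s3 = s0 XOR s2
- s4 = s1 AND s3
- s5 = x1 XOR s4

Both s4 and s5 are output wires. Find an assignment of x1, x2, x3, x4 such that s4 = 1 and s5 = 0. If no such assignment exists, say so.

Check with x1=1, x2=1, x3=1, x4=1:
s0 = x4 AND x3 = 1 AND 1 = 1
s1 = s0 OR x2 = 1 OR 1 = 1
s2 = NOT s1 = NOT 1 = 0
s3 = s0 XOR s2 = 1 XOR 0 = 1
s4 = s1 AND s3 = 1 AND 1 = 1
s5 = x1 XOR s4 = 1 XOR 1 = 0
So s4 = 1 and s5 = 0.

x1=1, x2=1, x3=1, x4=1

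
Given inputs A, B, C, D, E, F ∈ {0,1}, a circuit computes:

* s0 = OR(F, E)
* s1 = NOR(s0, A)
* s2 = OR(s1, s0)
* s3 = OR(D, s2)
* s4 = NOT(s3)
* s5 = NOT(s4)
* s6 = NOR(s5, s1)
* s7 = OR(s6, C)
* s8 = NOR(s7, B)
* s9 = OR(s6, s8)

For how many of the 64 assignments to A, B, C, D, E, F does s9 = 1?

19

s9 = OR(s6, s8) must be 1, so at least one of s6, s8 is 1.
Enumerating the 64 input combinations, 19 give s9 = 1 and 45 give s9 = 0.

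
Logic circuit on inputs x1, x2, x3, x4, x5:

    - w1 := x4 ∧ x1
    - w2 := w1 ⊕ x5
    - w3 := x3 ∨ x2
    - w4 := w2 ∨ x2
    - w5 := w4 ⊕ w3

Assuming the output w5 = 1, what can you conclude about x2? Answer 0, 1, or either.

w5 = w4 ⊕ w3 must be 1, so w4 and w3 differ.
Every assignment with w5 = 1 has x2 = 0; there are 8 such assignment(s).

0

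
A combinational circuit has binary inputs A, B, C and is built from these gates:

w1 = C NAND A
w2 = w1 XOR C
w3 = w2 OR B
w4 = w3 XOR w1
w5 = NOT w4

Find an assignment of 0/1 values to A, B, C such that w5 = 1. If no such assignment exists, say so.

w5 = NOT w4 must be 1, so w4 = 0.
w4 = w3 XOR w1 must be 0, so w3 and w1 are equal.
Check with A=0 B=1 C=0:
w1 = C NAND A = 0 NAND 0 = 1
w2 = w1 XOR C = 1 XOR 0 = 1
w3 = w2 OR B = 1 OR 1 = 1
w4 = w3 XOR w1 = 1 XOR 1 = 0
w5 = NOT w4 = NOT 0 = 1
So w5 = 1 as required.

A=0 B=1 C=0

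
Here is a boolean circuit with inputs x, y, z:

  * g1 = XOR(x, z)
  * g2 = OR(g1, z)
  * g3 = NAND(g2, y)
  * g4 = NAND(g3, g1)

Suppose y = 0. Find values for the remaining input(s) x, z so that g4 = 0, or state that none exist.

x=1 z=0

g4 = NAND(g3, g1) must be 0, so both g3 = 1 and g1 = 1.
Check with y = 0 and x=1, z=0:
g1 = XOR(x, z) = XOR(1, 0) = 1
g2 = OR(g1, z) = OR(1, 0) = 1
g3 = NAND(g2, y) = NAND(1, 0) = 1
g4 = NAND(g3, g1) = NAND(1, 1) = 0
So g4 = 0.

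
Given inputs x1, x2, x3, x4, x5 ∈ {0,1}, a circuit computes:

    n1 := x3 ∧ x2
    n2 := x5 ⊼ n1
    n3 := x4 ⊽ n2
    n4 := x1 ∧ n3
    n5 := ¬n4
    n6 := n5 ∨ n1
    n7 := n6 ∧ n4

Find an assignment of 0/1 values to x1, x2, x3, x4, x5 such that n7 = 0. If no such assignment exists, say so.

n7 = n6 ∧ n4 must be 0, so at least one of n6, n4 is 0.
Check with x1=1, x2=1, x3=0, x4=1, x5=1:
n1 = x3 ∧ x2 = 0 ∧ 1 = 0
n2 = x5 ⊼ n1 = 1 ⊼ 0 = 1
n3 = x4 ⊽ n2 = 1 ⊽ 1 = 0
n4 = x1 ∧ n3 = 1 ∧ 0 = 0
n5 = ¬n4 = ¬0 = 1
n6 = n5 ∨ n1 = 1 ∨ 0 = 1
n7 = n6 ∧ n4 = 1 ∧ 0 = 0
So n7 = 0 as required.

x1=1, x2=1, x3=0, x4=1, x5=1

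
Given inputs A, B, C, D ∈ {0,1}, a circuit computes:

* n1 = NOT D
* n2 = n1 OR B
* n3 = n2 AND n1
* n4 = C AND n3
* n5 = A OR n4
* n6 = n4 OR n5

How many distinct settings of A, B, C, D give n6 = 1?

n6 = n4 OR n5 must be 1, so at least one of n4, n5 is 1.
Enumerating the 16 input combinations, 10 give n6 = 1 and 6 give n6 = 0.

10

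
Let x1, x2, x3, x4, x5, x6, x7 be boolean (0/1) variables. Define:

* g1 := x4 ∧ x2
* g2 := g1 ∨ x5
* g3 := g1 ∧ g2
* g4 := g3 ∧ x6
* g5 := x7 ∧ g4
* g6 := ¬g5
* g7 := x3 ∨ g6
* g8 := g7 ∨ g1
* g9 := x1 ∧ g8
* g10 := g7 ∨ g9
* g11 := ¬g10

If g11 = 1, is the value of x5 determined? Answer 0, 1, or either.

either

Both values of x5 occur among assignments with g11 = 1:
  x5=0: x1=0, x2=1, x3=0, x4=1, x5=0, x6=1, x7=1
  x5=1: x1=0, x2=1, x3=0, x4=1, x5=1, x6=1, x7=1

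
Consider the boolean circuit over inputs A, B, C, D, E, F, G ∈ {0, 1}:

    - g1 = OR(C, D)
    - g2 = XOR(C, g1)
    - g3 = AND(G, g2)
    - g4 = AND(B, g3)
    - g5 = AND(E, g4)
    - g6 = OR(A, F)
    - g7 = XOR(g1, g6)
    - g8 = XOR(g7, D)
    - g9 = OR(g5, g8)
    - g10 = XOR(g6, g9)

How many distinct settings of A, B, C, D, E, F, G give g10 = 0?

g10 = XOR(g6, g9) must be 0, so g6 and g9 are equal.
Enumerating the 128 input combinations, 95 give g10 = 0 and 33 give g10 = 1.

95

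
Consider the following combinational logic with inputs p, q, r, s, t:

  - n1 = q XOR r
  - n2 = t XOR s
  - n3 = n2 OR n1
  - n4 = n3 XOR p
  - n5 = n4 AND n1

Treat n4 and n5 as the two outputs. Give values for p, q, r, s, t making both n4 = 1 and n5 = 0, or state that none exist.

p=1 q=1 r=1 s=0 t=0

Check with p=1 q=1 r=1 s=0 t=0:
n1 = q XOR r = 1 XOR 1 = 0
n2 = t XOR s = 0 XOR 0 = 0
n3 = n2 OR n1 = 0 OR 0 = 0
n4 = n3 XOR p = 0 XOR 1 = 1
n5 = n4 AND n1 = 1 AND 0 = 0
So n4 = 1 and n5 = 0.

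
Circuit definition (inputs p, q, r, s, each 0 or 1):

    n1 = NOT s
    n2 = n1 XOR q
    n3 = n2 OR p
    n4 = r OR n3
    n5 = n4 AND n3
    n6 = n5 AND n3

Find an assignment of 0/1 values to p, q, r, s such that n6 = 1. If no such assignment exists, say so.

p=1, q=1, r=0, s=0

Check with p=1, q=1, r=0, s=0:
n1 = NOT s = NOT 0 = 1
n2 = n1 XOR q = 1 XOR 1 = 0
n3 = n2 OR p = 0 OR 1 = 1
n4 = r OR n3 = 0 OR 1 = 1
n5 = n4 AND n3 = 1 AND 1 = 1
n6 = n5 AND n3 = 1 AND 1 = 1
So n6 = 1 as required.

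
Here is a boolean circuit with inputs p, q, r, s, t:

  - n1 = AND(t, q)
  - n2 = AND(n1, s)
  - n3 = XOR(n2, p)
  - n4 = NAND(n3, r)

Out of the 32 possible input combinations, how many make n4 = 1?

n4 = NAND(n3, r) must be 1, so at least one of n3, r is 0.
Enumerating the 32 input combinations, 24 give n4 = 1 and 8 give n4 = 0.

24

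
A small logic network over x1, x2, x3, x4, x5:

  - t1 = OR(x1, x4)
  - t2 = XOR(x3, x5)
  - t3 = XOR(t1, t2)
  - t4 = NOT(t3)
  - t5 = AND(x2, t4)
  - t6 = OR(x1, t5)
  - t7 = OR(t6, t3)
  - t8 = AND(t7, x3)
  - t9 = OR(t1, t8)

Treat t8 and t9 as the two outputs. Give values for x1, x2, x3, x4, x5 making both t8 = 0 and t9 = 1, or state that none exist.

Check with x1=1 x2=0 x3=0 x4=1 x5=0:
t1 = OR(x1, x4) = OR(1, 1) = 1
t2 = XOR(x3, x5) = XOR(0, 0) = 0
t3 = XOR(t1, t2) = XOR(1, 0) = 1
t4 = NOT(t3) = NOT 1 = 0
t5 = AND(x2, t4) = AND(0, 0) = 0
t6 = OR(x1, t5) = OR(1, 0) = 1
t7 = OR(t6, t3) = OR(1, 1) = 1
t8 = AND(t7, x3) = AND(1, 0) = 0
t9 = OR(t1, t8) = OR(1, 0) = 1
So t8 = 0 and t9 = 1.

x1=1 x2=0 x3=0 x4=1 x5=0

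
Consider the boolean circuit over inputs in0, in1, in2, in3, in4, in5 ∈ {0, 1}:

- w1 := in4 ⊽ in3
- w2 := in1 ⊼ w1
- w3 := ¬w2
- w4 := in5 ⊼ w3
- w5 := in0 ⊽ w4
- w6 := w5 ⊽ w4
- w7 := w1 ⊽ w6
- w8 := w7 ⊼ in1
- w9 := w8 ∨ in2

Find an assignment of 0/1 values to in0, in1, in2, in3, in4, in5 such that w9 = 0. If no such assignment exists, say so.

in0=1, in1=1, in2=0, in3=1, in4=1, in5=1

Check with in0=1, in1=1, in2=0, in3=1, in4=1, in5=1:
w1 = in4 ⊽ in3 = 1 ⊽ 1 = 0
w2 = in1 ⊼ w1 = 1 ⊼ 0 = 1
w3 = ¬w2 = ¬1 = 0
w4 = in5 ⊼ w3 = 1 ⊼ 0 = 1
w5 = in0 ⊽ w4 = 1 ⊽ 1 = 0
w6 = w5 ⊽ w4 = 0 ⊽ 1 = 0
w7 = w1 ⊽ w6 = 0 ⊽ 0 = 1
w8 = w7 ⊼ in1 = 1 ⊼ 1 = 0
w9 = w8 ∨ in2 = 0 ∨ 0 = 0
So w9 = 0 as required.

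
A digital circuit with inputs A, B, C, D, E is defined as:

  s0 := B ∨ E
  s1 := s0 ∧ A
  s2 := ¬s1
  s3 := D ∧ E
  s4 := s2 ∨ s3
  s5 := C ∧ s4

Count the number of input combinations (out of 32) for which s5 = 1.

12

s5 = C ∧ s4 must be 1, so both C = 1 and s4 = 1.
s4 = s2 ∨ s3 must be 1, so at least one of s2, s3 is 1.
Enumerating the 32 input combinations, 12 give s5 = 1 and 20 give s5 = 0.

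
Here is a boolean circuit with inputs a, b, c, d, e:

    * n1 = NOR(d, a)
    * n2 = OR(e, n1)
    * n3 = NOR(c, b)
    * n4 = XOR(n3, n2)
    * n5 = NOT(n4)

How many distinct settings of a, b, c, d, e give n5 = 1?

n5 = NOT(n4) must be 1, so n4 = 0.
Enumerating the 32 input combinations, 14 give n5 = 1 and 18 give n5 = 0.

14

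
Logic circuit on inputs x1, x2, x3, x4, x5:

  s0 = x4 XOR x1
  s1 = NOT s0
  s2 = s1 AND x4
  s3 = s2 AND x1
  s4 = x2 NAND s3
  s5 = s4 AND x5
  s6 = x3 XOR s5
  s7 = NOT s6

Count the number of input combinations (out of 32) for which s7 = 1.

16

s7 = NOT s6 must be 1, so s6 = 0.
s6 = x3 XOR s5 must be 0, so x3 and s5 are equal.
Enumerating the 32 input combinations, 16 give s7 = 1 and 16 give s7 = 0.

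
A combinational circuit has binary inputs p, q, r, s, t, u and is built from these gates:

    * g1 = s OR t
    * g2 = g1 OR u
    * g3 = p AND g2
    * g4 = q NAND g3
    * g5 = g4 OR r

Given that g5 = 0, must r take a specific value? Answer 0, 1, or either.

0

g5 = g4 OR r must be 0, so both g4 = 0 and r = 0.
g4 = q NAND g3 must be 0, so both q = 1 and g3 = 1.
Every assignment with g5 = 0 has r = 0; there are 7 such assignment(s).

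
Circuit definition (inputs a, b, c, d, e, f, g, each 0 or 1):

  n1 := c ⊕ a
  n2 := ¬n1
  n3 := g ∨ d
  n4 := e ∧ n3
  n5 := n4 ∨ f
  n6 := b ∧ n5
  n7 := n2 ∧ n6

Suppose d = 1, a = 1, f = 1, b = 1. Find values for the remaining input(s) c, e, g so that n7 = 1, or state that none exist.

c=1 e=1 g=0

n7 = n2 ∧ n6 must be 1, so both n2 = 1 and n6 = 1.
n2 = ¬n1 must be 1, so n1 = 0.
Check with d = 1, a = 1, f = 1, b = 1 and c=1, e=1, g=0:
n1 = c ⊕ a = 1 ⊕ 1 = 0
n2 = ¬n1 = ¬0 = 1
n3 = g ∨ d = 0 ∨ 1 = 1
n4 = e ∧ n3 = 1 ∧ 1 = 1
n5 = n4 ∨ f = 1 ∨ 1 = 1
n6 = b ∧ n5 = 1 ∧ 1 = 1
n7 = n2 ∧ n6 = 1 ∧ 1 = 1
So n7 = 1.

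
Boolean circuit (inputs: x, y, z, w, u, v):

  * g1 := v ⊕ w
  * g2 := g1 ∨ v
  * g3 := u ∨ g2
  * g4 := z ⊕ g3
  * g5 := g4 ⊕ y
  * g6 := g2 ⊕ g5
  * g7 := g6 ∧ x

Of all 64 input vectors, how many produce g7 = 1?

16

g7 = g6 ∧ x must be 1, so both g6 = 1 and x = 1.
Enumerating the 64 input combinations, 16 give g7 = 1 and 48 give g7 = 0.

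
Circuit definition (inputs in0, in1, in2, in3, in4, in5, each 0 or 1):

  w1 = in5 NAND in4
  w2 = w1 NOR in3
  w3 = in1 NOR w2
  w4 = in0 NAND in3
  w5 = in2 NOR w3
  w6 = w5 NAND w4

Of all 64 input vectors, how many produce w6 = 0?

w6 = w5 NAND w4 must be 0, so both w5 = 1 and w4 = 1.
w5 = in2 NOR w3 must be 1, so both in2 = 0 and w3 = 0.
w4 = in0 NAND in3 must be 1, so at least one of in0, in3 is 0.
Enumerating the 64 input combinations, 14 give w6 = 0 and 50 give w6 = 1.

14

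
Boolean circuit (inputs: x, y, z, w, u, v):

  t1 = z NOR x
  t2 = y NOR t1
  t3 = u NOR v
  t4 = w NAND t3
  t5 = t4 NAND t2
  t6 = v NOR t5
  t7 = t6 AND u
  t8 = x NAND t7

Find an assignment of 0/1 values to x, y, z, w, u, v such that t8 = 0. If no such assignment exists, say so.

x=1 y=0 z=1 w=1 u=1 v=0

t8 = x NAND t7 must be 0, so both x = 1 and t7 = 1.
t7 = t6 AND u must be 1, so both t6 = 1 and u = 1.
Check with x=1 y=0 z=1 w=1 u=1 v=0:
t1 = z NOR x = 1 NOR 1 = 0
t2 = y NOR t1 = 0 NOR 0 = 1
t3 = u NOR v = 1 NOR 0 = 0
t4 = w NAND t3 = 1 NAND 0 = 1
t5 = t4 NAND t2 = 1 NAND 1 = 0
t6 = v NOR t5 = 0 NOR 0 = 1
t7 = t6 AND u = 1 AND 1 = 1
t8 = x NAND t7 = 1 NAND 1 = 0
So t8 = 0 as required.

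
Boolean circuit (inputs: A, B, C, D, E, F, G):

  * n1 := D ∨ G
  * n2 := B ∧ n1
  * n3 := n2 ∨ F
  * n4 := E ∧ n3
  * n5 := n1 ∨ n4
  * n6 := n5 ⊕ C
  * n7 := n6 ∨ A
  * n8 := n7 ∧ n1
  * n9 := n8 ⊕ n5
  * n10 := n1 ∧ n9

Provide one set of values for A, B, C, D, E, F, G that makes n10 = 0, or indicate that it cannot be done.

A=1, B=0, C=1, D=1, E=1, F=1, G=1

n10 = n1 ∧ n9 must be 0, so at least one of n1, n9 is 0.
Check with A=1, B=0, C=1, D=1, E=1, F=1, G=1:
n1 = D ∨ G = 1 ∨ 1 = 1
n2 = B ∧ n1 = 0 ∧ 1 = 0
n3 = n2 ∨ F = 0 ∨ 1 = 1
n4 = E ∧ n3 = 1 ∧ 1 = 1
n5 = n1 ∨ n4 = 1 ∨ 1 = 1
n6 = n5 ⊕ C = 1 ⊕ 1 = 0
n7 = n6 ∨ A = 0 ∨ 1 = 1
n8 = n7 ∧ n1 = 1 ∧ 1 = 1
n9 = n8 ⊕ n5 = 1 ⊕ 1 = 0
n10 = n1 ∧ n9 = 1 ∧ 0 = 0
So n10 = 0 as required.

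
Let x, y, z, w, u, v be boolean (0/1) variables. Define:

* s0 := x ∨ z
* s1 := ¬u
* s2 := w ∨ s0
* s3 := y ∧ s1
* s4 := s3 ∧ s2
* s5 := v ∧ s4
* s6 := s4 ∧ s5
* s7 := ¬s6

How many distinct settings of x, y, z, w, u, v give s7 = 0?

7

s7 = ¬s6 must be 0, so s6 = 1.
s6 = s4 ∧ s5 must be 1, so both s4 = 1 and s5 = 1.
Enumerating the 64 input combinations, 7 give s7 = 0 and 57 give s7 = 1.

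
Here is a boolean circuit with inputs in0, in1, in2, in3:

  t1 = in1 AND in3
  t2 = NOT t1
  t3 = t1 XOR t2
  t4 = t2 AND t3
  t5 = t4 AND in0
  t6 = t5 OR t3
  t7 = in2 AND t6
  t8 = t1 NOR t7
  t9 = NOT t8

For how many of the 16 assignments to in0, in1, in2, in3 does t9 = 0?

6

t9 = NOT t8 must be 0, so t8 = 1.
t8 = t1 NOR t7 must be 1, so both t1 = 0 and t7 = 0.
Satisfying assignments:
  in0=0, in1=0, in2=0, in3=0
  in0=0, in1=0, in2=0, in3=1
  in0=0, in1=1, in2=0, in3=0
  in0=1, in1=0, in2=0, in3=0
  in0=1, in1=0, in2=0, in3=1
  in0=1, in1=1, in2=0, in3=0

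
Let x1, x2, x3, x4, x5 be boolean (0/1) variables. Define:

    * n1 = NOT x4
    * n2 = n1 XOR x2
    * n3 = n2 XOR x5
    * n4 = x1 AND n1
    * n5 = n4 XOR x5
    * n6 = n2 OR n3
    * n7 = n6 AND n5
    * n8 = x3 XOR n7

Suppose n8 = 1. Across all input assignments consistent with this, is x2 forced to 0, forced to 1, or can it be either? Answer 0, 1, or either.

either

Both values of x2 occur among assignments with n8 = 1:
  x2=0: x1=0, x2=0, x3=0, x4=0, x5=1
  x2=1: x1=0, x2=1, x3=0, x4=0, x5=1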